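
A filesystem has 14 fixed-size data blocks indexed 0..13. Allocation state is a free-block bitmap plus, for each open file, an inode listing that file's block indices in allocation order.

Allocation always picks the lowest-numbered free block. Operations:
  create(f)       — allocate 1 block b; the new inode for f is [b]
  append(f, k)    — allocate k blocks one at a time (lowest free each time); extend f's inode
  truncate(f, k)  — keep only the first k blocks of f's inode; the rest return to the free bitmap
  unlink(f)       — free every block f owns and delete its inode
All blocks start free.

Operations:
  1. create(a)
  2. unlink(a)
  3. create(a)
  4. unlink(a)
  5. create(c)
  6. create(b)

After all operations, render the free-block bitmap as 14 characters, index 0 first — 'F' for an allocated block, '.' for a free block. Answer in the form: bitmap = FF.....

after create(a) → a:[0]  free=[F.............]
after unlink(a) →   free=[..............]
after create(a) → a:[0]  free=[F.............]
after unlink(a) →   free=[..............]
after create(c) → c:[0]  free=[F.............]
after create(b) → b:[1], c:[0]  free=[FF............]

bitmap = FF............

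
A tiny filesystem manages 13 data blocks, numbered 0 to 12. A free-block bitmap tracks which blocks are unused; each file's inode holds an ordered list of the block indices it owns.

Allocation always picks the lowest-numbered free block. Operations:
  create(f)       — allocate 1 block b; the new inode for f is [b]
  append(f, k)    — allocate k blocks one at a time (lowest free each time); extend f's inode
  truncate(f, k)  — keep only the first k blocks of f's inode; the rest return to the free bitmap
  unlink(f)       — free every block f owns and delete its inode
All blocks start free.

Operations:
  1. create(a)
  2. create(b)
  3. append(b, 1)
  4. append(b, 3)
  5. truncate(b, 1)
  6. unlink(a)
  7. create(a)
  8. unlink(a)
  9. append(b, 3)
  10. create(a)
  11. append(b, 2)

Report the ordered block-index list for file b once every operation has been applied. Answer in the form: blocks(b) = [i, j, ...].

create(a): bitmap=F............ | a=[0]
create(b): bitmap=FF........... | a=[0] b=[1]
append(b, 1): bitmap=FFF.......... | a=[0] b=[1, 2]
append(b, 3): bitmap=FFFFFF....... | a=[0] b=[1, 2, 3, 4, 5]
truncate(b, 1): bitmap=FF........... | a=[0] b=[1]
unlink(a): bitmap=.F........... | b=[1]
create(a): bitmap=FF........... | a=[0] b=[1]
unlink(a): bitmap=.F........... | b=[1]
append(b, 3): bitmap=FFFF......... | b=[1, 0, 2, 3]
create(a): bitmap=FFFFF........ | a=[4] b=[1, 0, 2, 3]
append(b, 2): bitmap=FFFFFFF...... | a=[4] b=[1, 0, 2, 3, 5, 6]

blocks(b) = [1, 0, 2, 3, 5, 6]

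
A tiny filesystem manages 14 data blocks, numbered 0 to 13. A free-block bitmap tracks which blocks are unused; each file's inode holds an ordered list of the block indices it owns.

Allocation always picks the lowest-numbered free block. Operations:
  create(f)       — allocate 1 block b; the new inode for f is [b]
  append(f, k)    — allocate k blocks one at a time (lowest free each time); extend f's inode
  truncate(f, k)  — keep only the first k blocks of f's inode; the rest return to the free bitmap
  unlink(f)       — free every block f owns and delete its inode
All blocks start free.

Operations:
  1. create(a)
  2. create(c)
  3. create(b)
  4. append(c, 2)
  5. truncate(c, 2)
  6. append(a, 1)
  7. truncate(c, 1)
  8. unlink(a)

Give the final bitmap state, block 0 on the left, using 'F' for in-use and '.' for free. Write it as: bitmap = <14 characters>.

create(a): bitmap=F............. | a=[0]
create(c): bitmap=FF............ | a=[0] c=[1]
create(b): bitmap=FFF........... | a=[0] b=[2] c=[1]
append(c, 2): bitmap=FFFFF......... | a=[0] b=[2] c=[1, 3, 4]
truncate(c, 2): bitmap=FFFF.......... | a=[0] b=[2] c=[1, 3]
append(a, 1): bitmap=FFFFF......... | a=[0, 4] b=[2] c=[1, 3]
truncate(c, 1): bitmap=FFF.F......... | a=[0, 4] b=[2] c=[1]
unlink(a): bitmap=.FF........... | b=[2] c=[1]

bitmap = .FF...........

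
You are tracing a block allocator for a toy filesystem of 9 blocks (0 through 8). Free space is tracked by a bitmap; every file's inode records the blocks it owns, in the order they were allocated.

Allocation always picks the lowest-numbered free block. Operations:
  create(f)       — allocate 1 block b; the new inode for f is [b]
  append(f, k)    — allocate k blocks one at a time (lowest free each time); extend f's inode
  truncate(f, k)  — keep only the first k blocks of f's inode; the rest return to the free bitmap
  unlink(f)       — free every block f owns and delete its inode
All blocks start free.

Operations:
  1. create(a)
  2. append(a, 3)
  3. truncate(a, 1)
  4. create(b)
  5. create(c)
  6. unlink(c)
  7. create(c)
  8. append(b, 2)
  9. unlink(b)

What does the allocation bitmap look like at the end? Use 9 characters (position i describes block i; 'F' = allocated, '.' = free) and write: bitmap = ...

create(a): bitmap=F........ | a=[0]
append(a, 3): bitmap=FFFF..... | a=[0, 1, 2, 3]
truncate(a, 1): bitmap=F........ | a=[0]
create(b): bitmap=FF....... | a=[0] b=[1]
create(c): bitmap=FFF...... | a=[0] b=[1] c=[2]
unlink(c): bitmap=FF....... | a=[0] b=[1]
create(c): bitmap=FFF...... | a=[0] b=[1] c=[2]
append(b, 2): bitmap=FFFFF.... | a=[0] b=[1, 3, 4] c=[2]
unlink(b): bitmap=F.F...... | a=[0] c=[2]

bitmap = F.F......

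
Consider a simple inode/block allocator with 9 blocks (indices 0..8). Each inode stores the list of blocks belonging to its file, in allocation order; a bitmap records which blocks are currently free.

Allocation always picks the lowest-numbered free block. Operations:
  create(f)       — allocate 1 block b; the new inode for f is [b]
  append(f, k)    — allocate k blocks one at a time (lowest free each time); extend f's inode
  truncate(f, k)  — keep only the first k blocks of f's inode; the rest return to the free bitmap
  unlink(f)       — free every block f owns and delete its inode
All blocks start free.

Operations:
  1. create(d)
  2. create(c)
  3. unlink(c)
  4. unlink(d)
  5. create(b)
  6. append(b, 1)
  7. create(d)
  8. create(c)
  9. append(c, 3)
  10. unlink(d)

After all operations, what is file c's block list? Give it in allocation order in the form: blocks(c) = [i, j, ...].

blocks(c) = [3, 4, 5, 6]

after create(d) → d:[0]  free=[F........]
after create(c) → c:[1], d:[0]  free=[FF.......]
after unlink(c) → d:[0]  free=[F........]
after unlink(d) →   free=[.........]
after create(b) → b:[0]  free=[F........]
after append(b, 1) → b:[0, 1]  free=[FF.......]
after create(d) → b:[0, 1], d:[2]  free=[FFF......]
after create(c) → b:[0, 1], c:[3], d:[2]  free=[FFFF.....]
after append(c, 3) → b:[0, 1], c:[3, 4, 5, 6], d:[2]  free=[FFFFFFF..]
after unlink(d) → b:[0, 1], c:[3, 4, 5, 6]  free=[FF.FFFF..]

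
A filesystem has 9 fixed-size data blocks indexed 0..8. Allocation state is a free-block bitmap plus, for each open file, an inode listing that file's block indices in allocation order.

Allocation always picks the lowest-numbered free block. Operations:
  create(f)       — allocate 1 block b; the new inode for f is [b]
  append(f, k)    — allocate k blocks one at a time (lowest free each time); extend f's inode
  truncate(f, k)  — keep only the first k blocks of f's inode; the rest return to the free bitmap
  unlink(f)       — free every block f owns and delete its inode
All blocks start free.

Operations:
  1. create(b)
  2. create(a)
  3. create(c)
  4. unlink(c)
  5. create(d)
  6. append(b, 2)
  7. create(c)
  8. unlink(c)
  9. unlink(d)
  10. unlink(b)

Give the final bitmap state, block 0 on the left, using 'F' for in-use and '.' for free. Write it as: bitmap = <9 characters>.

bitmap = .F.......

after create(b) → b:[0]  free=[F........]
after create(a) → a:[1], b:[0]  free=[FF.......]
after create(c) → a:[1], b:[0], c:[2]  free=[FFF......]
after unlink(c) → a:[1], b:[0]  free=[FF.......]
after create(d) → a:[1], b:[0], d:[2]  free=[FFF......]
after append(b, 2) → a:[1], b:[0, 3, 4], d:[2]  free=[FFFFF....]
after create(c) → a:[1], b:[0, 3, 4], c:[5], d:[2]  free=[FFFFFF...]
after unlink(c) → a:[1], b:[0, 3, 4], d:[2]  free=[FFFFF....]
after unlink(d) → a:[1], b:[0, 3, 4]  free=[FF.FF....]
after unlink(b) → a:[1]  free=[.F.......]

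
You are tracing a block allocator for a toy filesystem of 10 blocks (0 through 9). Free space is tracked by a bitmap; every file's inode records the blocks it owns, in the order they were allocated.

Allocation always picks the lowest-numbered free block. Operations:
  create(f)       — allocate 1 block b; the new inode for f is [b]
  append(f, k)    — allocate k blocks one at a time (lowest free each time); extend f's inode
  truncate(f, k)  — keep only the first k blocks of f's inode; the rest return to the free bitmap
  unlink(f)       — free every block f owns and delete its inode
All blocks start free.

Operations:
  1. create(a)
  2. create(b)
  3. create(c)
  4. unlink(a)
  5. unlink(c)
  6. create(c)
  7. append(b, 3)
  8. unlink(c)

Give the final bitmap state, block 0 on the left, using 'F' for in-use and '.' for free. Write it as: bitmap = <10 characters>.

bitmap = .FFFF.....

create(a): bitmap=F......... | a=[0]
create(b): bitmap=FF........ | a=[0] b=[1]
create(c): bitmap=FFF....... | a=[0] b=[1] c=[2]
unlink(a): bitmap=.FF....... | b=[1] c=[2]
unlink(c): bitmap=.F........ | b=[1]
create(c): bitmap=FF........ | b=[1] c=[0]
append(b, 3): bitmap=FFFFF..... | b=[1, 2, 3, 4] c=[0]
unlink(c): bitmap=.FFFF..... | b=[1, 2, 3, 4]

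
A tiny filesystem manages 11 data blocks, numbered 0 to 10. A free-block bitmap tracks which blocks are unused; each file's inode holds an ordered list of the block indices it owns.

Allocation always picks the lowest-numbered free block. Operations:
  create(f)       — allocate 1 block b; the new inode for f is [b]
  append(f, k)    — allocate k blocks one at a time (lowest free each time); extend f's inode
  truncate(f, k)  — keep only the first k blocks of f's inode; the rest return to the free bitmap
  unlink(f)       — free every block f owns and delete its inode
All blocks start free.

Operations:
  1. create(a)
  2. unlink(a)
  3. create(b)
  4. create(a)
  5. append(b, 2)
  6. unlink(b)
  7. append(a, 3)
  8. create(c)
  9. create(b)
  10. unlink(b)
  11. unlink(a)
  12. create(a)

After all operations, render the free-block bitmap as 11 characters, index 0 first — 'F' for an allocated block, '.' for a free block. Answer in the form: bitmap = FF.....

bitmap = F...F......

after create(a) → a:[0]  free=[F..........]
after unlink(a) →   free=[...........]
after create(b) → b:[0]  free=[F..........]
after create(a) → a:[1], b:[0]  free=[FF.........]
after append(b, 2) → a:[1], b:[0, 2, 3]  free=[FFFF.......]
after unlink(b) → a:[1]  free=[.F.........]
after append(a, 3) → a:[1, 0, 2, 3]  free=[FFFF.......]
after create(c) → a:[1, 0, 2, 3], c:[4]  free=[FFFFF......]
after create(b) → a:[1, 0, 2, 3], b:[5], c:[4]  free=[FFFFFF.....]
after unlink(b) → a:[1, 0, 2, 3], c:[4]  free=[FFFFF......]
after unlink(a) → c:[4]  free=[....F......]
after create(a) → a:[0], c:[4]  free=[F...F......]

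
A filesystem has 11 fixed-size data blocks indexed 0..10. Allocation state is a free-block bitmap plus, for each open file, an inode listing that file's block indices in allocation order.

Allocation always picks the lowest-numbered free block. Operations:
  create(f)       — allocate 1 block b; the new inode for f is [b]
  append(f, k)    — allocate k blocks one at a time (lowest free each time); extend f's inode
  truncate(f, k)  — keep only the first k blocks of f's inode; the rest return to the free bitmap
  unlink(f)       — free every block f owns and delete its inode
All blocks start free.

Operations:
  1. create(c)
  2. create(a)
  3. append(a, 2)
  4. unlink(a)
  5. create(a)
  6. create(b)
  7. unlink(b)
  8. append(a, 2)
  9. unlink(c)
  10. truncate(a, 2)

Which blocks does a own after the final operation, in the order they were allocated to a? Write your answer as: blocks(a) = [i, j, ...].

  1. create(c)  ⇒  F..........  {c→[0]}
  2. create(a)  ⇒  FF.........  {a→[1]; c→[0]}
  3. append(a, 2)  ⇒  FFFF.......  {a→[1, 2, 3]; c→[0]}
  4. unlink(a)  ⇒  F..........  {c→[0]}
  5. create(a)  ⇒  FF.........  {a→[1]; c→[0]}
  6. create(b)  ⇒  FFF........  {a→[1]; b→[2]; c→[0]}
  7. unlink(b)  ⇒  FF.........  {a→[1]; c→[0]}
  8. append(a, 2)  ⇒  FFFF.......  {a→[1, 2, 3]; c→[0]}
  9. unlink(c)  ⇒  .FFF.......  {a→[1, 2, 3]}
  10. truncate(a, 2)  ⇒  .FF........  {a→[1, 2]}

blocks(a) = [1, 2]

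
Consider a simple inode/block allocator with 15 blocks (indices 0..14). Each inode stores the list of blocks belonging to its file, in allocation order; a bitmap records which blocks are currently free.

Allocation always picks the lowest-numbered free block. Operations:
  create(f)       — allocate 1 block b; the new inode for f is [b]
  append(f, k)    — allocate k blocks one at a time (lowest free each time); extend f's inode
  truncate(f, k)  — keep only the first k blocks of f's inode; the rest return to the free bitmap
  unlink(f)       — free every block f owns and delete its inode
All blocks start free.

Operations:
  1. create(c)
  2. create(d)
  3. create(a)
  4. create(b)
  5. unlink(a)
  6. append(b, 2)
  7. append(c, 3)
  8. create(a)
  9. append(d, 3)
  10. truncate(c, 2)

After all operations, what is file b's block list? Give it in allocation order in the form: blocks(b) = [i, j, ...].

blocks(b) = [3, 2, 4]

after create(c) → c:[0]  free=[F..............]
after create(d) → c:[0], d:[1]  free=[FF.............]
after create(a) → a:[2], c:[0], d:[1]  free=[FFF............]
after create(b) → a:[2], b:[3], c:[0], d:[1]  free=[FFFF...........]
after unlink(a) → b:[3], c:[0], d:[1]  free=[FF.F...........]
after append(b, 2) → b:[3, 2, 4], c:[0], d:[1]  free=[FFFFF..........]
after append(c, 3) → b:[3, 2, 4], c:[0, 5, 6, 7], d:[1]  free=[FFFFFFFF.......]
after create(a) → a:[8], b:[3, 2, 4], c:[0, 5, 6, 7], d:[1]  free=[FFFFFFFFF......]
after append(d, 3) → a:[8], b:[3, 2, 4], c:[0, 5, 6, 7], d:[1, 9, 10, 11]  free=[FFFFFFFFFFFF...]
after truncate(c, 2) → a:[8], b:[3, 2, 4], c:[0, 5], d:[1, 9, 10, 11]  free=[FFFFFF..FFFF...]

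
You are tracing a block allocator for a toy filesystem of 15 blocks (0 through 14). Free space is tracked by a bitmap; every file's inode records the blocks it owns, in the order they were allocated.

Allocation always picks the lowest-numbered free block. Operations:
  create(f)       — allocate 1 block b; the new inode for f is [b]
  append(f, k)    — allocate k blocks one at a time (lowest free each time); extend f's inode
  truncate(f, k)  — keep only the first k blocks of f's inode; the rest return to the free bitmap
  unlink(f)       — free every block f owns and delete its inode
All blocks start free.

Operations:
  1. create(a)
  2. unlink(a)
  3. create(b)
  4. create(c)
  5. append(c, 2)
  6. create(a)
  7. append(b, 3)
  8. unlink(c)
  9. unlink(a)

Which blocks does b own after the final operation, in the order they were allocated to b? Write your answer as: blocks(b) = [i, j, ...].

after create(a) → a:[0]  free=[F..............]
after unlink(a) →   free=[...............]
after create(b) → b:[0]  free=[F..............]
after create(c) → b:[0], c:[1]  free=[FF.............]
after append(c, 2) → b:[0], c:[1, 2, 3]  free=[FFFF...........]
after create(a) → a:[4], b:[0], c:[1, 2, 3]  free=[FFFFF..........]
after append(b, 3) → a:[4], b:[0, 5, 6, 7], c:[1, 2, 3]  free=[FFFFFFFF.......]
after unlink(c) → a:[4], b:[0, 5, 6, 7]  free=[F...FFFF.......]
after unlink(a) → b:[0, 5, 6, 7]  free=[F....FFF.......]

blocks(b) = [0, 5, 6, 7]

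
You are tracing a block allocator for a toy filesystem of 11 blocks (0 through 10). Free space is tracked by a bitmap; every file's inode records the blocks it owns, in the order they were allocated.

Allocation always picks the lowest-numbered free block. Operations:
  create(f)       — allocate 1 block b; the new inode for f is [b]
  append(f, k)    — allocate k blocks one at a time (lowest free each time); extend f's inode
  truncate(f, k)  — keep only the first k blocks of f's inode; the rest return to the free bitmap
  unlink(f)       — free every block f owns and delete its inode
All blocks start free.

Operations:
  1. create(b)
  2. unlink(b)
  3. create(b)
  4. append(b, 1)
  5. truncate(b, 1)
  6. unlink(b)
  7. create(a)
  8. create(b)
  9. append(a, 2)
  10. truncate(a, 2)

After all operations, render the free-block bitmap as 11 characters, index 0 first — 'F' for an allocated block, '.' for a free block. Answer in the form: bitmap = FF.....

bitmap = FFF........

[1] create(b) — b=0 (map F..........)
[2] unlink(b) —  (map ...........)
[3] create(b) — b=0 (map F..........)
[4] append(b, 1) — b=0,1 (map FF.........)
[5] truncate(b, 1) — b=0 (map F..........)
[6] unlink(b) —  (map ...........)
[7] create(a) — a=0 (map F..........)
[8] create(b) — a=0 b=1 (map FF.........)
[9] append(a, 2) — a=0,2,3 b=1 (map FFFF.......)
[10] truncate(a, 2) — a=0,2 b=1 (map FFF........)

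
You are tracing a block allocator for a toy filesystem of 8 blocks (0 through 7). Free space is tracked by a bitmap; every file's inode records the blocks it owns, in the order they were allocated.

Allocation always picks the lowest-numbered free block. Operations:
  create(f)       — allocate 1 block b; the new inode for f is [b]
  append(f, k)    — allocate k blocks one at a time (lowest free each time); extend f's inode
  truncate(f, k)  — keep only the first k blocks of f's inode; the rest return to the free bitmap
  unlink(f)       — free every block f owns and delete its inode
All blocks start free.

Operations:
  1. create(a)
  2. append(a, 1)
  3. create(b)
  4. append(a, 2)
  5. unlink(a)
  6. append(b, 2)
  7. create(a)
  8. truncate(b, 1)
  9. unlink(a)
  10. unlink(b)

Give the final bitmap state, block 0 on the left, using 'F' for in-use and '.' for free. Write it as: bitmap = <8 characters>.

bitmap = ........

create(a): bitmap=F....... | a=[0]
append(a, 1): bitmap=FF...... | a=[0, 1]
create(b): bitmap=FFF..... | a=[0, 1] b=[2]
append(a, 2): bitmap=FFFFF... | a=[0, 1, 3, 4] b=[2]
unlink(a): bitmap=..F..... | b=[2]
append(b, 2): bitmap=FFF..... | b=[2, 0, 1]
create(a): bitmap=FFFF.... | a=[3] b=[2, 0, 1]
truncate(b, 1): bitmap=..FF.... | a=[3] b=[2]
unlink(a): bitmap=..F..... | b=[2]
unlink(b): bitmap=........ | 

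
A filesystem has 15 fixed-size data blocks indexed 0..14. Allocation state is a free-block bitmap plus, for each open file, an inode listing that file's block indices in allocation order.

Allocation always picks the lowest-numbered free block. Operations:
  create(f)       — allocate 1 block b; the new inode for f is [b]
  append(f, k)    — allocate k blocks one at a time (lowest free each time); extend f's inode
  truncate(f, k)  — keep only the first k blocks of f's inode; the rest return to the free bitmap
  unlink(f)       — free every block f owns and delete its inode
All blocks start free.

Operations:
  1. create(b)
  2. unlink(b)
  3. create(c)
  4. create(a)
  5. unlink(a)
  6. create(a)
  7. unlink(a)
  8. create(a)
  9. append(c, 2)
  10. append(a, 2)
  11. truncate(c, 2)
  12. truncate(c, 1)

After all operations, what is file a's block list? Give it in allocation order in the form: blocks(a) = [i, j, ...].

blocks(a) = [1, 4, 5]

create(b): bitmap=F.............. | b=[0]
unlink(b): bitmap=............... | 
create(c): bitmap=F.............. | c=[0]
create(a): bitmap=FF............. | a=[1] c=[0]
unlink(a): bitmap=F.............. | c=[0]
create(a): bitmap=FF............. | a=[1] c=[0]
unlink(a): bitmap=F.............. | c=[0]
create(a): bitmap=FF............. | a=[1] c=[0]
append(c, 2): bitmap=FFFF........... | a=[1] c=[0, 2, 3]
append(a, 2): bitmap=FFFFFF......... | a=[1, 4, 5] c=[0, 2, 3]
truncate(c, 2): bitmap=FFF.FF......... | a=[1, 4, 5] c=[0, 2]
truncate(c, 1): bitmap=FF..FF......... | a=[1, 4, 5] c=[0]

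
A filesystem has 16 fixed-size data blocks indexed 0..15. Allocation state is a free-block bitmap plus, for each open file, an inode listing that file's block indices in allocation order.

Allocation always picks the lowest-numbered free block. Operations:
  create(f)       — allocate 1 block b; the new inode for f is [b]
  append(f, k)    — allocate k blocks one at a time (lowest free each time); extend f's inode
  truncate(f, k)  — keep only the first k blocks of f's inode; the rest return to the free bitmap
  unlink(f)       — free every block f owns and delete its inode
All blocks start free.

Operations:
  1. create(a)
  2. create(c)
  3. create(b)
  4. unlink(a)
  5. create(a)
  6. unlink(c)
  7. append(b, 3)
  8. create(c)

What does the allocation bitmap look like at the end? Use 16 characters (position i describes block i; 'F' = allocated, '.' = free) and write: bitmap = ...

after create(a) → a:[0]  free=[F...............]
after create(c) → a:[0], c:[1]  free=[FF..............]
after create(b) → a:[0], b:[2], c:[1]  free=[FFF.............]
after unlink(a) → b:[2], c:[1]  free=[.FF.............]
after create(a) → a:[0], b:[2], c:[1]  free=[FFF.............]
after unlink(c) → a:[0], b:[2]  free=[F.F.............]
after append(b, 3) → a:[0], b:[2, 1, 3, 4]  free=[FFFFF...........]
after create(c) → a:[0], b:[2, 1, 3, 4], c:[5]  free=[FFFFFF..........]

bitmap = FFFFFF..........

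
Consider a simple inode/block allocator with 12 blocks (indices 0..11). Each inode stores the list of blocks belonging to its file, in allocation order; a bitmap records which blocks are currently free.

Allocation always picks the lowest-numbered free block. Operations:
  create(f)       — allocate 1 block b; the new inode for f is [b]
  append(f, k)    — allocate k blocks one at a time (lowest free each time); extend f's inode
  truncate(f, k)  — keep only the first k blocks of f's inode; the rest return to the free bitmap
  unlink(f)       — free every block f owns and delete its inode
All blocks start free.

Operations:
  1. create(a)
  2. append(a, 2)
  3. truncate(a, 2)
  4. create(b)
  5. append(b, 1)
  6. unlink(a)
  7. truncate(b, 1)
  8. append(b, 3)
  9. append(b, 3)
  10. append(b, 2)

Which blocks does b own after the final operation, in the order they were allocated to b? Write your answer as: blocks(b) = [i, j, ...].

blocks(b) = [2, 0, 1, 3, 4, 5, 6, 7, 8]

  1. create(a)  ⇒  F...........  {a→[0]}
  2. append(a, 2)  ⇒  FFF.........  {a→[0, 1, 2]}
  3. truncate(a, 2)  ⇒  FF..........  {a→[0, 1]}
  4. create(b)  ⇒  FFF.........  {a→[0, 1]; b→[2]}
  5. append(b, 1)  ⇒  FFFF........  {a→[0, 1]; b→[2, 3]}
  6. unlink(a)  ⇒  ..FF........  {b→[2, 3]}
  7. truncate(b, 1)  ⇒  ..F.........  {b→[2]}
  8. append(b, 3)  ⇒  FFFF........  {b→[2, 0, 1, 3]}
  9. append(b, 3)  ⇒  FFFFFFF.....  {b→[2, 0, 1, 3, 4, 5, 6]}
  10. append(b, 2)  ⇒  FFFFFFFFF...  {b→[2, 0, 1, 3, 4, 5, 6, 7, 8]}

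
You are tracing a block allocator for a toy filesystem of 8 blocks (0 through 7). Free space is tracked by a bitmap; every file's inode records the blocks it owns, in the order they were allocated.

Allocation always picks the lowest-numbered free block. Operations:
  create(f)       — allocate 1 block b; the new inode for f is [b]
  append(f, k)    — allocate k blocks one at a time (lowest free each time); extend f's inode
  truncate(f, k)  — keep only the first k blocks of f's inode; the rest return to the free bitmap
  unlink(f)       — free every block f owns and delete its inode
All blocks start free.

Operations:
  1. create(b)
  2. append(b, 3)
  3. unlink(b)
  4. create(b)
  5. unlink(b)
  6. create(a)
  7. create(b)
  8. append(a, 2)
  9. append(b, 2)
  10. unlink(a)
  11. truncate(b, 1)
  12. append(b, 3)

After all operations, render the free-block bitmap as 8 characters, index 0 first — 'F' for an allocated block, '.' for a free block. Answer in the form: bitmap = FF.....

[1] create(b) — b=0 (map F.......)
[2] append(b, 3) — b=0,1,2,3 (map FFFF....)
[3] unlink(b) —  (map ........)
[4] create(b) — b=0 (map F.......)
[5] unlink(b) —  (map ........)
[6] create(a) — a=0 (map F.......)
[7] create(b) — a=0 b=1 (map FF......)
[8] append(a, 2) — a=0,2,3 b=1 (map FFFF....)
[9] append(b, 2) — a=0,2,3 b=1,4,5 (map FFFFFF..)
[10] unlink(a) — b=1,4,5 (map .F..FF..)
[11] truncate(b, 1) — b=1 (map .F......)
[12] append(b, 3) — b=1,0,2,3 (map FFFF....)

bitmap = FFFF....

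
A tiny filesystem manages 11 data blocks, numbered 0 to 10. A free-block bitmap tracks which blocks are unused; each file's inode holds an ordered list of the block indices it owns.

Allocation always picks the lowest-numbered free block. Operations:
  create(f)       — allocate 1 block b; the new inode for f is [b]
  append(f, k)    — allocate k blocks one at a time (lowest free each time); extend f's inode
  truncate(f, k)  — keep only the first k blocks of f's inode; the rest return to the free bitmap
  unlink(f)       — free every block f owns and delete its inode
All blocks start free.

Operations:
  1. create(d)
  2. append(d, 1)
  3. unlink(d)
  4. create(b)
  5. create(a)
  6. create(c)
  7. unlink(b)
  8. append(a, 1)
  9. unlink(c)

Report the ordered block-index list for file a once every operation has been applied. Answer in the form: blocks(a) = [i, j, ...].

  1. create(d)  ⇒  F..........  {d→[0]}
  2. append(d, 1)  ⇒  FF.........  {d→[0, 1]}
  3. unlink(d)  ⇒  ...........  {}
  4. create(b)  ⇒  F..........  {b→[0]}
  5. create(a)  ⇒  FF.........  {a→[1]; b→[0]}
  6. create(c)  ⇒  FFF........  {a→[1]; b→[0]; c→[2]}
  7. unlink(b)  ⇒  .FF........  {a→[1]; c→[2]}
  8. append(a, 1)  ⇒  FFF........  {a→[1, 0]; c→[2]}
  9. unlink(c)  ⇒  FF.........  {a→[1, 0]}

blocks(a) = [1, 0]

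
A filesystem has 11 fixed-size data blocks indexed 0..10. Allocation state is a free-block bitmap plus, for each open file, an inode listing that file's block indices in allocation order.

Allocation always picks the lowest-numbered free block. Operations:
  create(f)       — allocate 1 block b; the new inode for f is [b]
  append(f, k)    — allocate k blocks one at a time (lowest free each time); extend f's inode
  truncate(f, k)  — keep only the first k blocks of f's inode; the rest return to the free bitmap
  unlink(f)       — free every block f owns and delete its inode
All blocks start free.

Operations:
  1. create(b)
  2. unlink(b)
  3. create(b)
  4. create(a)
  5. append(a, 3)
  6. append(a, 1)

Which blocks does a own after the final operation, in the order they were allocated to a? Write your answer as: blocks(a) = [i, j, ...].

blocks(a) = [1, 2, 3, 4, 5]

after create(b) → b:[0]  free=[F..........]
after unlink(b) →   free=[...........]
after create(b) → b:[0]  free=[F..........]
after create(a) → a:[1], b:[0]  free=[FF.........]
after append(a, 3) → a:[1, 2, 3, 4], b:[0]  free=[FFFFF......]
after append(a, 1) → a:[1, 2, 3, 4, 5], b:[0]  free=[FFFFFF.....]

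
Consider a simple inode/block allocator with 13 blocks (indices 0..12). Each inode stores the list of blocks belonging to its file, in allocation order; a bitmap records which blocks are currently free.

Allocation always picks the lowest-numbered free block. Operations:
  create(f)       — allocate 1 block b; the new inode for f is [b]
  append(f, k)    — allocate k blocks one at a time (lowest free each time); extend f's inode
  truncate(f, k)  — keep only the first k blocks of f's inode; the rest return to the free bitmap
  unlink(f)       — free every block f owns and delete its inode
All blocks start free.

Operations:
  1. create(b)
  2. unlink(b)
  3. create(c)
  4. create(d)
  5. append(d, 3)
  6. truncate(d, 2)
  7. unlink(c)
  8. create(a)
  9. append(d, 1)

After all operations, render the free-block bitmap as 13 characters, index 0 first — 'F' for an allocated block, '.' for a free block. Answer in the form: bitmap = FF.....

after create(b) → b:[0]  free=[F............]
after unlink(b) →   free=[.............]
after create(c) → c:[0]  free=[F............]
after create(d) → c:[0], d:[1]  free=[FF...........]
after append(d, 3) → c:[0], d:[1, 2, 3, 4]  free=[FFFFF........]
after truncate(d, 2) → c:[0], d:[1, 2]  free=[FFF..........]
after unlink(c) → d:[1, 2]  free=[.FF..........]
after create(a) → a:[0], d:[1, 2]  free=[FFF..........]
after append(d, 1) → a:[0], d:[1, 2, 3]  free=[FFFF.........]

bitmap = FFFF.........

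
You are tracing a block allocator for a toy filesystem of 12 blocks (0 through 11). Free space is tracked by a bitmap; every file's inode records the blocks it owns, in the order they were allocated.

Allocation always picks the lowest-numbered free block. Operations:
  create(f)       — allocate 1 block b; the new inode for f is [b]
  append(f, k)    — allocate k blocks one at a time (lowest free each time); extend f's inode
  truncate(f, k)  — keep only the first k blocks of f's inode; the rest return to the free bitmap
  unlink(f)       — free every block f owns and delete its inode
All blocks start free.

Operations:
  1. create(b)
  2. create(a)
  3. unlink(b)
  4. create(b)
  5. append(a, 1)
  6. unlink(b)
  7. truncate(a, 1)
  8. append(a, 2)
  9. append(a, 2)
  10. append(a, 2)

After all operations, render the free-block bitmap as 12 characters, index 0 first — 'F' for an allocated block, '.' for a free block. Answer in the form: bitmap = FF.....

[1] create(b) — b=0 (map F...........)
[2] create(a) — a=1 b=0 (map FF..........)
[3] unlink(b) — a=1 (map .F..........)
[4] create(b) — a=1 b=0 (map FF..........)
[5] append(a, 1) — a=1,2 b=0 (map FFF.........)
[6] unlink(b) — a=1,2 (map .FF.........)
[7] truncate(a, 1) — a=1 (map .F..........)
[8] append(a, 2) — a=1,0,2 (map FFF.........)
[9] append(a, 2) — a=1,0,2,3,4 (map FFFFF.......)
[10] append(a, 2) — a=1,0,2,3,4,5,6 (map FFFFFFF.....)

bitmap = FFFFFFF.....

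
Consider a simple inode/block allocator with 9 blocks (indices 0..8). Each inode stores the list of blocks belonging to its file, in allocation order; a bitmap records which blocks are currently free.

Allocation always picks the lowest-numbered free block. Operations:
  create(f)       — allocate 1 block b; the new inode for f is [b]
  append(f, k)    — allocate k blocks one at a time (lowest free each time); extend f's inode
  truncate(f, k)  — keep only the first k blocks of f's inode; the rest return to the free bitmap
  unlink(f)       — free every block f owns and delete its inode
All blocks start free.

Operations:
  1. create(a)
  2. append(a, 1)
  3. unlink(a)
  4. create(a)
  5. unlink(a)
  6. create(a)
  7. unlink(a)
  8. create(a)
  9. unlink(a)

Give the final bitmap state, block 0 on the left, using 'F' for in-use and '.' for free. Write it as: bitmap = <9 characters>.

[1] create(a) — a=0 (map F........)
[2] append(a, 1) — a=0,1 (map FF.......)
[3] unlink(a) —  (map .........)
[4] create(a) — a=0 (map F........)
[5] unlink(a) —  (map .........)
[6] create(a) — a=0 (map F........)
[7] unlink(a) —  (map .........)
[8] create(a) — a=0 (map F........)
[9] unlink(a) —  (map .........)

bitmap = .........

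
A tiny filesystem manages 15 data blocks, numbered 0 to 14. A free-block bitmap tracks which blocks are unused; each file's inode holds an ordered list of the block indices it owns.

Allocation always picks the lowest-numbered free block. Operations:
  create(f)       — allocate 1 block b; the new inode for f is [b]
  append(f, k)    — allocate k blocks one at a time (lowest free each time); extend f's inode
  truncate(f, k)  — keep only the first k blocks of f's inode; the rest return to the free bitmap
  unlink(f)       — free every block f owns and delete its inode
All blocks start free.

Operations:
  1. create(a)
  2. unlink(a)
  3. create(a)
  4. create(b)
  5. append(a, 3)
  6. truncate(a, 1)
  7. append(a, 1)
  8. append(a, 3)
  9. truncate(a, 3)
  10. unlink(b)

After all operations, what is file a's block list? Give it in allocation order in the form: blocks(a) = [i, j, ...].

[1] create(a) — a=0 (map F..............)
[2] unlink(a) —  (map ...............)
[3] create(a) — a=0 (map F..............)
[4] create(b) — a=0 b=1 (map FF.............)
[5] append(a, 3) — a=0,2,3,4 b=1 (map FFFFF..........)
[6] truncate(a, 1) — a=0 b=1 (map FF.............)
[7] append(a, 1) — a=0,2 b=1 (map FFF............)
[8] append(a, 3) — a=0,2,3,4,5 b=1 (map FFFFFF.........)
[9] truncate(a, 3) — a=0,2,3 b=1 (map FFFF...........)
[10] unlink(b) — a=0,2,3 (map F.FF...........)

blocks(a) = [0, 2, 3]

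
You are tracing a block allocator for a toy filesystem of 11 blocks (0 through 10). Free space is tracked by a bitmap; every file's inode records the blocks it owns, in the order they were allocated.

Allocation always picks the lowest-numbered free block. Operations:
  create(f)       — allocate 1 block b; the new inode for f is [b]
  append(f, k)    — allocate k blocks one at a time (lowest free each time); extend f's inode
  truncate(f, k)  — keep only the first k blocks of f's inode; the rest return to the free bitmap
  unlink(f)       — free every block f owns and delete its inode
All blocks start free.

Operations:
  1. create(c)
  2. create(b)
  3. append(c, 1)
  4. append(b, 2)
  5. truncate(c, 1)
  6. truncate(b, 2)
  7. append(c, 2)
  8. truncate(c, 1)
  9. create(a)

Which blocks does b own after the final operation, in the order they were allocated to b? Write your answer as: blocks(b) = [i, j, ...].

after create(c) → c:[0]  free=[F..........]
after create(b) → b:[1], c:[0]  free=[FF.........]
after append(c, 1) → b:[1], c:[0, 2]  free=[FFF........]
after append(b, 2) → b:[1, 3, 4], c:[0, 2]  free=[FFFFF......]
after truncate(c, 1) → b:[1, 3, 4], c:[0]  free=[FF.FF......]
after truncate(b, 2) → b:[1, 3], c:[0]  free=[FF.F.......]
after append(c, 2) → b:[1, 3], c:[0, 2, 4]  free=[FFFFF......]
after truncate(c, 1) → b:[1, 3], c:[0]  free=[FF.F.......]
after create(a) → a:[2], b:[1, 3], c:[0]  free=[FFFF.......]

blocks(b) = [1, 3]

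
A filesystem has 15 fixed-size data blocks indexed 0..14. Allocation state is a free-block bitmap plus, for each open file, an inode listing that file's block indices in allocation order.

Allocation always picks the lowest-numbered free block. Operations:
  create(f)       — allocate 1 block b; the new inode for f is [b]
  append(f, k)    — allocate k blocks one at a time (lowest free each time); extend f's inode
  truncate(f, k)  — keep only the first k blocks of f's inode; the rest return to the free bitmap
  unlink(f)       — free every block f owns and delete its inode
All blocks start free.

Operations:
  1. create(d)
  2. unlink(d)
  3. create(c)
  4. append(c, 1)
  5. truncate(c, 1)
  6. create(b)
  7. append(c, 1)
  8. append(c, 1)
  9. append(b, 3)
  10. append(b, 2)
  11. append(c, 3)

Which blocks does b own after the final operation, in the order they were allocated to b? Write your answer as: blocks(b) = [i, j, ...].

blocks(b) = [1, 4, 5, 6, 7, 8]

  1. create(d)  ⇒  F..............  {d→[0]}
  2. unlink(d)  ⇒  ...............  {}
  3. create(c)  ⇒  F..............  {c→[0]}
  4. append(c, 1)  ⇒  FF.............  {c→[0, 1]}
  5. truncate(c, 1)  ⇒  F..............  {c→[0]}
  6. create(b)  ⇒  FF.............  {b→[1]; c→[0]}
  7. append(c, 1)  ⇒  FFF............  {b→[1]; c→[0, 2]}
  8. append(c, 1)  ⇒  FFFF...........  {b→[1]; c→[0, 2, 3]}
  9. append(b, 3)  ⇒  FFFFFFF........  {b→[1, 4, 5, 6]; c→[0, 2, 3]}
  10. append(b, 2)  ⇒  FFFFFFFFF......  {b→[1, 4, 5, 6, 7, 8]; c→[0, 2, 3]}
  11. append(c, 3)  ⇒  FFFFFFFFFFFF...  {b→[1, 4, 5, 6, 7, 8]; c→[0, 2, 3, 9, 10, 11]}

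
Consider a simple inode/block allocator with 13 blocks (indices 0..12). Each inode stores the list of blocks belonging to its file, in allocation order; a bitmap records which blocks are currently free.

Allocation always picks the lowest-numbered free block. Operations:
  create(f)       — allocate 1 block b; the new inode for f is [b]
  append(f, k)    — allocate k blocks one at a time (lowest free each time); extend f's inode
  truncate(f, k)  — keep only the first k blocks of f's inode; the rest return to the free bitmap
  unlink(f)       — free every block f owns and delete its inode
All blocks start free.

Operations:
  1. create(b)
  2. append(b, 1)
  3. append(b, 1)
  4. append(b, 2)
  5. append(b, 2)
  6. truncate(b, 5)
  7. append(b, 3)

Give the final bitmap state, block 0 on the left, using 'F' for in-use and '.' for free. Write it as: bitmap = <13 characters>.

bitmap = FFFFFFFF.....

[1] create(b) — b=0 (map F............)
[2] append(b, 1) — b=0,1 (map FF...........)
[3] append(b, 1) — b=0,1,2 (map FFF..........)
[4] append(b, 2) — b=0,1,2,3,4 (map FFFFF........)
[5] append(b, 2) — b=0,1,2,3,4,5,6 (map FFFFFFF......)
[6] truncate(b, 5) — b=0,1,2,3,4 (map FFFFF........)
[7] append(b, 3) — b=0,1,2,3,4,5,6,7 (map FFFFFFFF.....)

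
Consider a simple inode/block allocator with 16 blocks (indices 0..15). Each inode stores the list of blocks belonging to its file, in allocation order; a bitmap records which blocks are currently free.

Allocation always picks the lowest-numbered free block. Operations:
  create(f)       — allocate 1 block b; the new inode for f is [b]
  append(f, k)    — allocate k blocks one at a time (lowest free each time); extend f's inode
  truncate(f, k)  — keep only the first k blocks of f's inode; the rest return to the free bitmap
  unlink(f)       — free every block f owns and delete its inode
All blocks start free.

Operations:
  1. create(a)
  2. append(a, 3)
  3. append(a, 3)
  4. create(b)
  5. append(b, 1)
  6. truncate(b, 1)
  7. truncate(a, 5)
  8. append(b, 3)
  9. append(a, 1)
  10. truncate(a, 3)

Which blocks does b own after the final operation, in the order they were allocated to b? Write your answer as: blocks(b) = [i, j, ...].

blocks(b) = [7, 5, 6, 8]

[1] create(a) — a=0 (map F...............)
[2] append(a, 3) — a=0,1,2,3 (map FFFF............)
[3] append(a, 3) — a=0,1,2,3,4,5,6 (map FFFFFFF.........)
[4] create(b) — a=0,1,2,3,4,5,6 b=7 (map FFFFFFFF........)
[5] append(b, 1) — a=0,1,2,3,4,5,6 b=7,8 (map FFFFFFFFF.......)
[6] truncate(b, 1) — a=0,1,2,3,4,5,6 b=7 (map FFFFFFFF........)
[7] truncate(a, 5) — a=0,1,2,3,4 b=7 (map FFFFF..F........)
[8] append(b, 3) — a=0,1,2,3,4 b=7,5,6,8 (map FFFFFFFFF.......)
[9] append(a, 1) — a=0,1,2,3,4,9 b=7,5,6,8 (map FFFFFFFFFF......)
[10] truncate(a, 3) — a=0,1,2 b=7,5,6,8 (map FFF..FFFF.......)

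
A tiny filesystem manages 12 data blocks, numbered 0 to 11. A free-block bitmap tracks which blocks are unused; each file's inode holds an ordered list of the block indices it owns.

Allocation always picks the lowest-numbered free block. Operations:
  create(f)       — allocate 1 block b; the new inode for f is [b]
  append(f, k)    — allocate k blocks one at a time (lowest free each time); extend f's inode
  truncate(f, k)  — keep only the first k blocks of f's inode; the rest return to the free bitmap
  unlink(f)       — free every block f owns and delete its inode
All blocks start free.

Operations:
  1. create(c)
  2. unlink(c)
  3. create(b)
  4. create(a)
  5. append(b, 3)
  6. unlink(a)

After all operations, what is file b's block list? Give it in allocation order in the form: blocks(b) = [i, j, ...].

blocks(b) = [0, 2, 3, 4]

after create(c) → c:[0]  free=[F...........]
after unlink(c) →   free=[............]
after create(b) → b:[0]  free=[F...........]
after create(a) → a:[1], b:[0]  free=[FF..........]
after append(b, 3) → a:[1], b:[0, 2, 3, 4]  free=[FFFFF.......]
after unlink(a) → b:[0, 2, 3, 4]  free=[F.FFF.......]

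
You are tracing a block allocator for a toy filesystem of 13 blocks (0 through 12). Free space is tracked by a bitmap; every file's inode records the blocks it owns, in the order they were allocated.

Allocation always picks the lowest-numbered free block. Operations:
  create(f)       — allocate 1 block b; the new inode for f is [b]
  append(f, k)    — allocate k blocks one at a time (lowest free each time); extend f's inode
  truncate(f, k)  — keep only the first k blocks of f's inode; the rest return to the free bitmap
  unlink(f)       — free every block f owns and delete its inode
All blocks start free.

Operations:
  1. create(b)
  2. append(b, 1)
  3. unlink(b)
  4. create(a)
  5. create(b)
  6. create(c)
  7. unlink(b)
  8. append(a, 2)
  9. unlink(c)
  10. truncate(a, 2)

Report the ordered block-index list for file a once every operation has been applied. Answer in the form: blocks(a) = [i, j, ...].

blocks(a) = [0, 1]

after create(b) → b:[0]  free=[F............]
after append(b, 1) → b:[0, 1]  free=[FF...........]
after unlink(b) →   free=[.............]
after create(a) → a:[0]  free=[F............]
after create(b) → a:[0], b:[1]  free=[FF...........]
after create(c) → a:[0], b:[1], c:[2]  free=[FFF..........]
after unlink(b) → a:[0], c:[2]  free=[F.F..........]
after append(a, 2) → a:[0, 1, 3], c:[2]  free=[FFFF.........]
after unlink(c) → a:[0, 1, 3]  free=[FF.F.........]
after truncate(a, 2) → a:[0, 1]  free=[FF...........]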